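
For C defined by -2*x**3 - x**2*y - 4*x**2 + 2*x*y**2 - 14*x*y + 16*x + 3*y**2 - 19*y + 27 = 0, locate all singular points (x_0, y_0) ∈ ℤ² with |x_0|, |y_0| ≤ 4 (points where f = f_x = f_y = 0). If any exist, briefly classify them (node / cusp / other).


Singular points: {(-1, 3)}; classification: node.

Compute partial derivatives:
  f_x = -6*x**2 - 2*x*y - 8*x + 2*y**2 - 14*y + 16.
  f_y = -x**2 + 4*x*y - 14*x + 6*y - 19.
Scan x_0 ∈ {−4, ..., 4}. For each x_0, f_y(x_0, y) is a polynomial in y; find its integer roots y ∈ {−4, ..., 4}, then test f_x and f at those candidates.
  x = -4: f_y(-4, y) = 21 - 10*y; no integer root y with |y| ≤ 4.
  x = -3: f_y(-3, y) = 14 - 6*y; no integer root y with |y| ≤ 4.
  x = -2: f_y(-2, y) = 5 - 2*y; no integer root y with |y| ≤ 4.
  x = -1: f_y(-1, y) = 2*y - 6; vanishes at y ∈ {3}. (-1, 3): f_x = 0, f = 0 — SINGULAR.
  x = 0: f_y(0, y) = 6*y - 19; no integer root y with |y| ≤ 4.
  x = 1: f_y(1, y) = 10*y - 34; no integer root y with |y| ≤ 4.
  x = 2: f_y(2, y) = 14*y - 51; no integer root y with |y| ≤ 4.
  x = 3: f_y(3, y) = 18*y - 70; no integer root y with |y| ≤ 4.
  x = 4: f_y(4, y) = 22*y - 91; no integer root y with |y| ≤ 4.
Only singular point on the grid: (-1, 3).
Classify: substitute x = -1 + u, y = 3 + v and expand: f = -2*u**3 - u**2*v - u**2 + 2*u*v**2 + v**2.
No constant or linear terms (consistent with a singular point). Quadratic part: -u**2 + v**2. Cubic part: -2*u**3 - u**2*v + 2*u*v**2.
The quadratic part v**2 - u**2 = (v − u)(v + u) splits into two distinct linear factors, so there are two distinct tangent lines y − 3 = ±(x − -1) — this is a node (ordinary double point).
Classification: node.


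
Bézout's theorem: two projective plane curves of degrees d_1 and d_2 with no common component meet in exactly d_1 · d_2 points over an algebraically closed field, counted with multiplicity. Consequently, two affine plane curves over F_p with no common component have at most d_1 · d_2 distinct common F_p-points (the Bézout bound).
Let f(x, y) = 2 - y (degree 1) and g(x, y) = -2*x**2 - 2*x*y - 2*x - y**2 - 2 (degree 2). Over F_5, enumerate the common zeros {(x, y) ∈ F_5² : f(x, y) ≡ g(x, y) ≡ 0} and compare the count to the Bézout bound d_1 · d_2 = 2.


Common zeros: ∅; count = 0; Bézout bound = 2.

deg(f) = 1, deg(g) = 2, so Bézout bound = 2.
Scan x ∈ F_5. For each x, list the y ∈ F_5 with f(x, y) ≡ 0 and those with g(x, y) ≡ 0 (mod 5); the common zeros in that column are the intersection.
  x = 0: f ≡ 0 at y ∈ {2}; g ≡ 0 at y ∈ ∅; common: ∅.
  x = 1: f ≡ 0 at y ∈ {2}; g ≡ 0 at y ∈ {4}; common: ∅.
  x = 2: f ≡ 0 at y ∈ {2}; g ≡ 0 at y ∈ {3}; common: ∅.
  x = 3: f ≡ 0 at y ∈ {2}; g ≡ 0 at y ∈ ∅; common: ∅.
  x = 4: f ≡ 0 at y ∈ {2}; g ≡ 0 at y ∈ {3, 4}; common: ∅.
Collecting: common zeros = ∅, so the count is 0.
Comparison with the Bézout bound: 0 ≤ 2 = deg(f)·deg(g), as expected for curves with no common component (the affine F_5-count falls short of the bound because intersections may lie at infinity, over extension fields, or carry multiplicity).


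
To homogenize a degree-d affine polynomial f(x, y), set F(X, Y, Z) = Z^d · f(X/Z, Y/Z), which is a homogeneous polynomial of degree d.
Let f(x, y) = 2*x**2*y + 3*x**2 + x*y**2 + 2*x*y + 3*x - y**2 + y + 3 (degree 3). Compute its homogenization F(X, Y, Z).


F(X, Y, Z) = 2*X**2*Y + 3*X**2*Z + X*Y**2 + 2*X*Y*Z + 3*X*Z**2 - Y**2*Z + Y*Z**2 + 3*Z**3

deg(f) = 3.
Substitute x = X/Z, y = Y/Z into f, then multiply by Z^3.
  monomial 2·x^2·y^1 ↦ 2·X^2·Y^1·Z^0.
  monomial 3·x^2·y^0 ↦ 3·X^2·Y^0·Z^1.
  monomial 1·x^1·y^2 ↦ 1·X^1·Y^2·Z^0.
  monomial 2·x^1·y^1 ↦ 2·X^1·Y^1·Z^1.
  monomial 3·x^1·y^0 ↦ 3·X^1·Y^0·Z^2.
  monomial -1·x^0·y^2 ↦ -1·X^0·Y^2·Z^1.
  monomial 1·x^0·y^1 ↦ 1·X^0·Y^1·Z^2.
  monomial 3·x^0·y^0 ↦ 3·X^0·Y^0·Z^3.
Collecting: F(X, Y, Z) = 2*X**2*Y + 3*X**2*Z + X*Y**2 + 2*X*Y*Z + 3*X*Z**2 - Y**2*Z + Y*Z**2 + 3*Z**3.


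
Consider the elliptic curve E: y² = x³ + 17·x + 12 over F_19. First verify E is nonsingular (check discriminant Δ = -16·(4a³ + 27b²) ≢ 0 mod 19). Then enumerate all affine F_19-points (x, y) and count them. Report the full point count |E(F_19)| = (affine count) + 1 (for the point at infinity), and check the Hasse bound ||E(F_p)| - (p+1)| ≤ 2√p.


Affine points = {(1, 7), (1, 12), (2, 4), (2, 15), (4, 7), (4, 12), (6, 8), (6, 11), (9, 1), (9, 18), (10, 2), (10, 17), (12, 5), (12, 14), (13, 6), (13, 13), (14, 7), (14, 12)}; affine count = 18; |E(F_19)| = 19.

Discriminant check: Δ ∝ 4a³ + 27b² = 4·17³ + 27·12² = 4·4913 + 27·144 ≡ 18 (mod 19). Nonzero ⇒ E is nonsingular.
For each x ∈ F_19, compute rhs = x³ + 17·x + 12 mod 19, then count y ∈ F_19 with y² ≡ rhs.
  x = 0: rhs = 12, matching y values: none (0 points).
  x = 1: rhs = 11, matching y values: 7, 12 (2 points).
  x = 2: rhs = 16, matching y values: 4, 15 (2 points).
  x = 3: rhs = 14, matching y values: none (0 points).
  x = 4: rhs = 11, matching y values: 7, 12 (2 points).
  x = 5: rhs = 13, matching y values: none (0 points).
  x = 6: rhs = 7, matching y values: 8, 11 (2 points).
  x = 7: rhs = 18, matching y values: none (0 points).
  x = 8: rhs = 14, matching y values: none (0 points).
  x = 9: rhs = 1, matching y values: 1, 18 (2 points).
  x = 10: rhs = 4, matching y values: 2, 17 (2 points).
  x = 11: rhs = 10, matching y values: none (0 points).
  x = 12: rhs = 6, matching y values: 5, 14 (2 points).
  x = 13: rhs = 17, matching y values: 6, 13 (2 points).
  x = 14: rhs = 11, matching y values: 7, 12 (2 points).
  x = 15: rhs = 13, matching y values: none (0 points).
  x = 16: rhs = 10, matching y values: none (0 points).
  x = 17: rhs = 8, matching y values: none (0 points).
  x = 18: rhs = 13, matching y values: none (0 points).
Total affine count: 18.
Full point count |E(F_19)| = 18 + 1 = 19.
Hasse bound: |19 − (19+1)| = |-1| = 1 ≤ 2√19 ≈ 8.7178 ✓.


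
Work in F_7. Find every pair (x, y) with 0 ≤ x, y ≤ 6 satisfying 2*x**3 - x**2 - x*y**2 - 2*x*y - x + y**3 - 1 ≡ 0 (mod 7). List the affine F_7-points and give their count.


Affine F_7-points: {(0, 1), (0, 2), (0, 4)}; count = 3.

For each of the 49 pairs (x, y) ∈ F_7², evaluate f(x, y) mod 7. Record the zeros.
  x = 0: [0↦6, 1↦0, 2↦0, 3↦5, 4↦0, 5↦5, 6↦5]  zeros at y ∈ {1, 2, 4}
  x = 1: [0↦6, 1↦4, 2↦6, 3↦4, 4↦4, 5↦5, 6↦6]  zeros at y ∈ ∅
  x = 2: [0↦2, 1↦4, 2↦1, 3↦6, 4↦4, 5↦1, 6↦3]  zeros at y ∈ ∅
  x = 3: [0↦6, 1↦5, 2↦4, 3↦2, 4↦5, 5↦5, 6↦1]  zeros at y ∈ ∅
  x = 4: [0↦2, 1↦5, 2↦6, 3↦4, 4↦5, 5↦1, 6↦5]  zeros at y ∈ ∅
  x = 5: [0↦2, 1↦2, 2↦5, 3↦3, 4↦2, 5↦1, 6↦6]  zeros at y ∈ ∅
  x = 6: [0↦4, 1↦1, 2↦6, 3↦4, 4↦1, 5↦3, 6↦2]  zeros at y ∈ ∅
Collecting zeros: affine points = {(0, 1), (0, 2), (0, 4)}.
Total count |C(F_7)_aff| = 3.


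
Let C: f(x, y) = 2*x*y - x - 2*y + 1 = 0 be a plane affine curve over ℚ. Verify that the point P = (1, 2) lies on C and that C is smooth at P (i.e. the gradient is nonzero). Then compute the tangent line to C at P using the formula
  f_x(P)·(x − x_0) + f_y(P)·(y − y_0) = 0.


Tangent line at P: 3*x - 3 = 0.

Step 1: f(1, 2) = 0, so P lies on C.
Step 2: partial derivatives
  f_x(x, y) = 2*y - 1, f_y(x, y) = 2*x - 2.
  f_x(P) = 3, f_y(P) = 0 (gradient nonzero, so P is smooth).
Step 3: tangent line at P: 3·(x − 1) + 0·(y − 2) = 0.
Expanding: 3*x - 3 = 0.


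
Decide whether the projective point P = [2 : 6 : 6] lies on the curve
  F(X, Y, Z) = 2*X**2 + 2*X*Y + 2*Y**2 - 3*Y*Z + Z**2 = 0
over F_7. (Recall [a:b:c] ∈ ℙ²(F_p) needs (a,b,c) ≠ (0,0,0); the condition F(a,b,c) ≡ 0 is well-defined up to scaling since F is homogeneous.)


F(2,6,6) ≡ 4 (mod 7); P is NOT on the curve.

Evaluate F(2, 6, 6) term-by-term (mod 7).
  2*X**2 ↦ 2·4·1·1 = 8
  2*X*Y ↦ 2·2·6·1 = 24
  2*Y**2 ↦ 2·1·36·1 = 72
  -3*Y*Z ↦ -3·1·6·6 = -108
  Z**2 ↦ 1·1·1·36 = 36
Sum: F(2, 6, 6) = (8) + (24) + (72) + (-108) + (36) = 32.
Reducing mod 7: 32 ≡ 4 (mod 7).
Since F(a, b, c) ≡ 4 ≠ 0 (mod 7), P does NOT lie on the curve.


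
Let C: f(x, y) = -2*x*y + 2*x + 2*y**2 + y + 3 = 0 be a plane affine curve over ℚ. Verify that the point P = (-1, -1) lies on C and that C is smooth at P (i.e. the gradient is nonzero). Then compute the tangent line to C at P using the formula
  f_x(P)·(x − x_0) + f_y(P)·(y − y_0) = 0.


Tangent line at P: 4*x - y + 3 = 0.

Step 1: f(-1, -1) = 0, so P lies on C.
Step 2: partial derivatives
  f_x(x, y) = 2 - 2*y, f_y(x, y) = -2*x + 4*y + 1.
  f_x(P) = 4, f_y(P) = -1 (gradient nonzero, so P is smooth).
Step 3: tangent line at P: 4·(x − -1) + -1·(y − -1) = 0.
Expanding: 4*x - y + 3 = 0.


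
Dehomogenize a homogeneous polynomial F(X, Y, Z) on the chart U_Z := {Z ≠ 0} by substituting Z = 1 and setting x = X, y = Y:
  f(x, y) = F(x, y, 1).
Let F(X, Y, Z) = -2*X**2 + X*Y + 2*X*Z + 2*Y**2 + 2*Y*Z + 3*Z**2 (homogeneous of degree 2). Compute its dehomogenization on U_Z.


f(x, y) = -2*x**2 + x*y + 2*x + 2*y**2 + 2*y + 3

On U_Z we set Z = 1. Each monomial c·X^i·Y^j·Z^k in F becomes c·x^i·y^j·1^k = c·x^i·y^j.
Substituting Z = 1: F(X, Y, 1) = -2*x**2 + x*y + 2*x + 2*y**2 + 2*y + 3.
Note: deg(f) ≤ deg(F) = 2; strict inequality happens when F is divisible by Z (lost terms).


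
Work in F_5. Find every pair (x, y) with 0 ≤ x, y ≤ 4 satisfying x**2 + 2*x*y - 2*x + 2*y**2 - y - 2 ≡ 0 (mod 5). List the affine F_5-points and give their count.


Affine F_5-points: {(1, 1), (2, 3), (4, 1), (4, 3)}; count = 4.

For each of the 25 pairs (x, y) ∈ F_5², evaluate f(x, y) mod 5. Record the zeros.
  x = 0: [0↦3, 1↦4, 2↦4, 3↦3, 4↦1]  zeros at y ∈ ∅
  x = 1: [0↦2, 1↦0, 2↦2, 3↦3, 4↦3]  zeros at y ∈ {1}
  x = 2: [0↦3, 1↦3, 2↦2, 3↦0, 4↦2]  zeros at y ∈ {3}
  x = 3: [0↦1, 1↦3, 2↦4, 3↦4, 4↦3]  zeros at y ∈ ∅
  x = 4: [0↦1, 1↦0, 2↦3, 3↦0, 4↦1]  zeros at y ∈ {1, 3}
Collecting zeros: affine points = {(1, 1), (2, 3), (4, 1), (4, 3)}.
Total count |C(F_5)_aff| = 4.


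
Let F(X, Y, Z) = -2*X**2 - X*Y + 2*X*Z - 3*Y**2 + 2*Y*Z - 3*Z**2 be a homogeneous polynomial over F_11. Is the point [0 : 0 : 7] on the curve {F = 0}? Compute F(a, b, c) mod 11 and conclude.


F(0,0,7) ≡ 7 (mod 11); P is NOT on the curve.

Evaluate F(0, 0, 7) term-by-term (mod 11).
  -2*X**2 ↦ -2·0·1·1 = 0
  -X*Y ↦ -1·0·0·1 = 0
  2*X*Z ↦ 2·0·1·7 = 0
  -3*Y**2 ↦ -3·1·0·1 = 0
  2*Y*Z ↦ 2·1·0·7 = 0
  -3*Z**2 ↦ -3·1·1·49 = -147
Sum: F(0, 0, 7) = (0) + (0) + (0) + (0) + (0) + (-147) = -147.
Reducing mod 11: -147 ≡ 7 (mod 11).
Since F(a, b, c) ≡ 7 ≠ 0 (mod 11), P does NOT lie on the curve.


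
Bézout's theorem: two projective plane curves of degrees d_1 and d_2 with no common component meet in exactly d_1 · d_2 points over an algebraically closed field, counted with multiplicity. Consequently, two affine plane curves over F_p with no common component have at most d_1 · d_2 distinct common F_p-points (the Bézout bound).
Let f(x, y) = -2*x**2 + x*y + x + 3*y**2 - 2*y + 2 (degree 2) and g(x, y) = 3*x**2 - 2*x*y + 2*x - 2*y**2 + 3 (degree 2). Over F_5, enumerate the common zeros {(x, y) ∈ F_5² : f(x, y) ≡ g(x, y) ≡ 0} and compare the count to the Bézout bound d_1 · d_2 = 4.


Common zeros: {(0, 2), (4, 2), (4, 4)}; count = 3; Bézout bound = 4.

deg(f) = 2, deg(g) = 2, so Bézout bound = 4.
Scan x ∈ F_5. For each x, list the y ∈ F_5 with f(x, y) ≡ 0 and those with g(x, y) ≡ 0 (mod 5); the common zeros in that column are the intersection.
  x = 0: f ≡ 0 at y ∈ {2}; g ≡ 0 at y ∈ {2, 3}; common: {2}.
  x = 1: f ≡ 0 at y ∈ {3, 4}; g ≡ 0 at y ∈ ∅; common: ∅.
  x = 2: f ≡ 0 at y ∈ ∅; g ≡ 0 at y ∈ ∅; common: ∅.
  x = 3: f ≡ 0 at y ∈ ∅; g ≡ 0 at y ∈ {3, 4}; common: ∅.
  x = 4: f ≡ 0 at y ∈ {2, 4}; g ≡ 0 at y ∈ {2, 4}; common: {2, 4}.
Collecting: common zeros = {(0, 2), (4, 2), (4, 4)}, so the count is 3.
Comparison with the Bézout bound: 3 ≤ 4 = deg(f)·deg(g), as expected for curves with no common component (the affine F_5-count falls short of the bound because intersections may lie at infinity, over extension fields, or carry multiplicity).


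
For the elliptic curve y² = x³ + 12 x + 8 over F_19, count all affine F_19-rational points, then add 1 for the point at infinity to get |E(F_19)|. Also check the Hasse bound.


Affine points = {(4, 5), (4, 14), (6, 7), (6, 12), (7, 6), (7, 13), (9, 3), (9, 16), (10, 8), (10, 11), (13, 9), (13, 10)}; affine count = 12; |E(F_19)| = 13.

Discriminant check: Δ ∝ 4a³ + 27b² = 4·12³ + 27·8² = 4·1728 + 27·64 ≡ 14 (mod 19). Nonzero ⇒ E is nonsingular.
For each x ∈ F_19, compute rhs = x³ + 12·x + 8 mod 19, then count y ∈ F_19 with y² ≡ rhs.
  x = 0: rhs = 8, matching y values: none (0 points).
  x = 1: rhs = 2, matching y values: none (0 points).
  x = 2: rhs = 2, matching y values: none (0 points).
  x = 3: rhs = 14, matching y values: none (0 points).
  x = 4: rhs = 6, matching y values: 5, 14 (2 points).
  x = 5: rhs = 3, matching y values: none (0 points).
  x = 6: rhs = 11, matching y values: 7, 12 (2 points).
  x = 7: rhs = 17, matching y values: 6, 13 (2 points).
  x = 8: rhs = 8, matching y values: none (0 points).
  x = 9: rhs = 9, matching y values: 3, 16 (2 points).
  x = 10: rhs = 7, matching y values: 8, 11 (2 points).
  x = 11: rhs = 8, matching y values: none (0 points).
  x = 12: rhs = 18, matching y values: none (0 points).
  x = 13: rhs = 5, matching y values: 9, 10 (2 points).
  x = 14: rhs = 13, matching y values: none (0 points).
  x = 15: rhs = 10, matching y values: none (0 points).
  x = 16: rhs = 2, matching y values: none (0 points).
  x = 17: rhs = 14, matching y values: none (0 points).
  x = 18: rhs = 14, matching y values: none (0 points).
Total affine count: 12.
Full point count |E(F_19)| = 12 + 1 = 13.
Hasse bound: |13 − (19+1)| = |-7| = 7 ≤ 2√19 ≈ 8.7178 ✓.


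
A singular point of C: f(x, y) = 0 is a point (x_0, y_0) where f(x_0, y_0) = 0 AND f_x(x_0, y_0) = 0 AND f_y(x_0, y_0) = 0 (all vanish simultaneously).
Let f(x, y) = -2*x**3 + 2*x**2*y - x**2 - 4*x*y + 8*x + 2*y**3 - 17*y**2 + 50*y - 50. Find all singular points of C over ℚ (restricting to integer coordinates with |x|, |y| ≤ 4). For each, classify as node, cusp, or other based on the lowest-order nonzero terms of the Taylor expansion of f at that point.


Singular points: {(1, 3)}; classification: node.

Compute partial derivatives:
  f_x = -6*x**2 + 4*x*y - 2*x - 4*y + 8.
  f_y = 2*x**2 - 4*x + 6*y**2 - 34*y + 50.
Scan x_0 ∈ {−4, ..., 4}. For each x_0, f_y(x_0, y) is a polynomial in y; find its integer roots y ∈ {−4, ..., 4}, then test f_x and f at those candidates.
  x = -4: f_y(-4, y) = 6*y**2 - 34*y + 98; no integer root y with |y| ≤ 4.
  x = -3: f_y(-3, y) = 6*y**2 - 34*y + 80; no integer root y with |y| ≤ 4.
  x = -2: f_y(-2, y) = 6*y**2 - 34*y + 66; no integer root y with |y| ≤ 4.
  x = -1: f_y(-1, y) = 6*y**2 - 34*y + 56; no integer root y with |y| ≤ 4.
  x = 0: f_y(0, y) = 6*y**2 - 34*y + 50; no integer root y with |y| ≤ 4.
  x = 1: f_y(1, y) = 6*y**2 - 34*y + 48; vanishes at y ∈ {3}. (1, 3): f_x = 0, f = 0 — SINGULAR.
  x = 2: f_y(2, y) = 6*y**2 - 34*y + 50; no integer root y with |y| ≤ 4.
  x = 3: f_y(3, y) = 6*y**2 - 34*y + 56; no integer root y with |y| ≤ 4.
  x = 4: f_y(4, y) = 6*y**2 - 34*y + 66; no integer root y with |y| ≤ 4.
Only singular point on the grid: (1, 3).
Classify: substitute x = 1 + u, y = 3 + v and expand: f = -2*u**3 + 2*u**2*v - u**2 + 2*v**3 + v**2.
No constant or linear terms (consistent with a singular point). Quadratic part: -u**2 + v**2. Cubic part: -2*u**3 + 2*u**2*v + 2*v**3.
The quadratic part v**2 - u**2 = (v − u)(v + u) splits into two distinct linear factors, so there are two distinct tangent lines y − 3 = ±(x − 1) — this is a node (ordinary double point).
Classification: node.


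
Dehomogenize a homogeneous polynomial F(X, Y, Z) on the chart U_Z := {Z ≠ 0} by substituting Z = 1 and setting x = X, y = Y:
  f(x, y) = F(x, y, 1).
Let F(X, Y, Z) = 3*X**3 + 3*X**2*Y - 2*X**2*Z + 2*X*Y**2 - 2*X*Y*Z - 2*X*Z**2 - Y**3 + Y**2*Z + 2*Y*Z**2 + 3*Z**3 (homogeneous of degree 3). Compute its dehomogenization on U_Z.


f(x, y) = 3*x**3 + 3*x**2*y - 2*x**2 + 2*x*y**2 - 2*x*y - 2*x - y**3 + y**2 + 2*y + 3

On U_Z we set Z = 1. Each monomial c·X^i·Y^j·Z^k in F becomes c·x^i·y^j·1^k = c·x^i·y^j.
Substituting Z = 1: F(X, Y, 1) = 3*x**3 + 3*x**2*y - 2*x**2 + 2*x*y**2 - 2*x*y - 2*x - y**3 + y**2 + 2*y + 3.
Note: deg(f) ≤ deg(F) = 3; strict inequality happens when F is divisible by Z (lost terms).


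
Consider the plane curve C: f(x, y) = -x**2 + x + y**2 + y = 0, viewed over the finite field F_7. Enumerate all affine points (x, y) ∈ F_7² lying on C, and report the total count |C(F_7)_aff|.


Affine F_7-points: {(0, 0), (0, 6), (1, 0), (1, 6), (2, 1), (2, 5), (3, 2), (3, 4), (4, 3), (5, 2), (5, 4), (6, 1), (6, 5)}; count = 13.

For each of the 49 pairs (x, y) ∈ F_7², evaluate f(x, y) mod 7. Record the zeros.
  x = 0: [0↦0, 1↦2, 2↦6, 3↦5, 4↦6, 5↦2, 6↦0]  zeros at y ∈ {0, 6}
  x = 1: [0↦0, 1↦2, 2↦6, 3↦5, 4↦6, 5↦2, 6↦0]  zeros at y ∈ {0, 6}
  x = 2: [0↦5, 1↦0, 2↦4, 3↦3, 4↦4, 5↦0, 6↦5]  zeros at y ∈ {1, 5}
  x = 3: [0↦1, 1↦3, 2↦0, 3↦6, 4↦0, 5↦3, 6↦1]  zeros at y ∈ {2, 4}
  x = 4: [0↦2, 1↦4, 2↦1, 3↦0, 4↦1, 5↦4, 6↦2]  zeros at y ∈ {3}
  x = 5: [0↦1, 1↦3, 2↦0, 3↦6, 4↦0, 5↦3, 6↦1]  zeros at y ∈ {2, 4}
  x = 6: [0↦5, 1↦0, 2↦4, 3↦3, 4↦4, 5↦0, 6↦5]  zeros at y ∈ {1, 5}
Collecting zeros: affine points = {(0, 0), (0, 6), (1, 0), (1, 6), (2, 1), (2, 5), (3, 2), (3, 4), (4, 3), (5, 2), (5, 4), (6, 1), (6, 5)}.
Total count |C(F_7)_aff| = 13.


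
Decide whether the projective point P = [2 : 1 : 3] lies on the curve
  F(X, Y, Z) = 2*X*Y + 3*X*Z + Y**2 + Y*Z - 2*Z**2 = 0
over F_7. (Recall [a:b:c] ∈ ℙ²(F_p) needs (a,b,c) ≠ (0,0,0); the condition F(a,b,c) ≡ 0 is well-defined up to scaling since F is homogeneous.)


F(2,1,3) ≡ 1 (mod 7); P is NOT on the curve.

Evaluate F(2, 1, 3) term-by-term (mod 7).
  2*X*Y ↦ 2·2·1·1 = 4
  3*X*Z ↦ 3·2·1·3 = 18
  Y**2 ↦ 1·1·1·1 = 1
  Y*Z ↦ 1·1·1·3 = 3
  -2*Z**2 ↦ -2·1·1·9 = -18
Sum: F(2, 1, 3) = (4) + (18) + (1) + (3) + (-18) = 8.
Reducing mod 7: 8 ≡ 1 (mod 7).
Since F(a, b, c) ≡ 1 ≠ 0 (mod 7), P does NOT lie on the curve.


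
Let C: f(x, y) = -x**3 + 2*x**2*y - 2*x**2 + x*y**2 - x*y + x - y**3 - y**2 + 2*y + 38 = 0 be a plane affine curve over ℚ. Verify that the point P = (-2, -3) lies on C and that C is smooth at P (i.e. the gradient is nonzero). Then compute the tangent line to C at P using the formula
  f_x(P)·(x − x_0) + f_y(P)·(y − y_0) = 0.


Tangent line at P: 33*x + 3*y + 75 = 0.

Step 1: f(-2, -3) = 0, so P lies on C.
Step 2: partial derivatives
  f_x(x, y) = -3*x**2 + 4*x*y - 4*x + y**2 - y + 1, f_y(x, y) = 2*x**2 + 2*x*y - x - 3*y**2 - 2*y + 2.
  f_x(P) = 33, f_y(P) = 3 (gradient nonzero, so P is smooth).
Step 3: tangent line at P: 33·(x − -2) + 3·(y − -3) = 0.
Expanding: 33*x + 3*y + 75 = 0.


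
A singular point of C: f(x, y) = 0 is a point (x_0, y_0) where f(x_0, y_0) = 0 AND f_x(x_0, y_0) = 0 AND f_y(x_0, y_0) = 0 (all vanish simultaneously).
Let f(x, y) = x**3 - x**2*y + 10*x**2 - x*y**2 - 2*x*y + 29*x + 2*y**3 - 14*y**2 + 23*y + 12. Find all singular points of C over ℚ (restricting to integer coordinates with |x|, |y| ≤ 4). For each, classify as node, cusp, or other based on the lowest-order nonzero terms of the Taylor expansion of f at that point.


Singular points: {(-3, 2)}; classification: node.

Compute partial derivatives:
  f_x = 3*x**2 - 2*x*y + 20*x - y**2 - 2*y + 29.
  f_y = -x**2 - 2*x*y - 2*x + 6*y**2 - 28*y + 23.
Scan x_0 ∈ {−4, ..., 4}. For each x_0, f_y(x_0, y) is a polynomial in y; find its integer roots y ∈ {−4, ..., 4}, then test f_x and f at those candidates.
  x = -4: f_y(-4, y) = 6*y**2 - 20*y + 15; no integer root y with |y| ≤ 4.
  x = -3: f_y(-3, y) = 6*y**2 - 22*y + 20; vanishes at y ∈ {2}. (-3, 2): f_x = 0, f = 0 — SINGULAR.
  x = -2: f_y(-2, y) = 6*y**2 - 24*y + 23; no integer root y with |y| ≤ 4.
  x = -1: f_y(-1, y) = 6*y**2 - 26*y + 24; vanishes at y ∈ {3}. (-1, 3): f_x = 3 ≠ 0.
  x = 0: f_y(0, y) = 6*y**2 - 28*y + 23; no integer root y with |y| ≤ 4.
  x = 1: f_y(1, y) = 6*y**2 - 30*y + 20; no integer root y with |y| ≤ 4.
  x = 2: f_y(2, y) = 6*y**2 - 32*y + 15; no integer root y with |y| ≤ 4.
  x = 3: f_y(3, y) = 6*y**2 - 34*y + 8; no integer root y with |y| ≤ 4.
  x = 4: f_y(4, y) = 6*y**2 - 36*y - 1; no integer root y with |y| ≤ 4.
Only singular point on the grid: (-3, 2).
Classify: substitute x = -3 + u, y = 2 + v and expand: f = u**3 - u**2*v - u**2 - u*v**2 + 2*v**3 + v**2.
No constant or linear terms (consistent with a singular point). Quadratic part: -u**2 + v**2. Cubic part: u**3 - u**2*v - u*v**2 + 2*v**3.
The quadratic part v**2 - u**2 = (v − u)(v + u) splits into two distinct linear factors, so there are two distinct tangent lines y − 2 = ±(x − -3) — this is a node (ordinary double point).
Classification: node.


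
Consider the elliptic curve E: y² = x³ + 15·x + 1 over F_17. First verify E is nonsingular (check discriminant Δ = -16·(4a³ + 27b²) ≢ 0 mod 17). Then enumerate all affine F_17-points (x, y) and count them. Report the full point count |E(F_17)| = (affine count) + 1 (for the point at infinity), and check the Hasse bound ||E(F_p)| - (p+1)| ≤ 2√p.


Affine points = {(0, 1), (0, 16), (1, 0), (6, 1), (6, 16), (8, 2), (8, 15), (9, 7), (9, 10), (11, 1), (11, 16), (13, 8), (13, 9), (16, 6), (16, 11)}; affine count = 15; |E(F_17)| = 16.

Discriminant check: Δ ∝ 4a³ + 27b² = 4·15³ + 27·1² = 4·3375 + 27·1 ≡ 12 (mod 17). Nonzero ⇒ E is nonsingular.
For each x ∈ F_17, compute rhs = x³ + 15·x + 1 mod 17, then count y ∈ F_17 with y² ≡ rhs.
  x = 0: rhs = 1, matching y values: 1, 16 (2 points).
  x = 1: rhs = 0, matching y values: 0 (1 points).
  x = 2: rhs = 5, matching y values: none (0 points).
  x = 3: rhs = 5, matching y values: none (0 points).
  x = 4: rhs = 6, matching y values: none (0 points).
  x = 5: rhs = 14, matching y values: none (0 points).
  x = 6: rhs = 1, matching y values: 1, 16 (2 points).
  x = 7: rhs = 7, matching y values: none (0 points).
  x = 8: rhs = 4, matching y values: 2, 15 (2 points).
  x = 9: rhs = 15, matching y values: 7, 10 (2 points).
  x = 10: rhs = 12, matching y values: none (0 points).
  x = 11: rhs = 1, matching y values: 1, 16 (2 points).
  x = 12: rhs = 5, matching y values: none (0 points).
  x = 13: rhs = 13, matching y values: 8, 9 (2 points).
  x = 14: rhs = 14, matching y values: none (0 points).
  x = 15: rhs = 14, matching y values: none (0 points).
  x = 16: rhs = 2, matching y values: 6, 11 (2 points).
Total affine count: 15.
Full point count |E(F_17)| = 15 + 1 = 16.
Hasse bound: |16 − (17+1)| = |-2| = 2 ≤ 2√17 ≈ 8.2462 ✓.


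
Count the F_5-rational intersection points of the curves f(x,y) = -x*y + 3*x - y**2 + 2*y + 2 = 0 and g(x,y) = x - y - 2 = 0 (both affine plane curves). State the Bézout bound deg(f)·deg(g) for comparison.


Common zeros: ∅; count = 0; Bézout bound = 2.

deg(f) = 2, deg(g) = 1, so Bézout bound = 2.
Scan x ∈ F_5. For each x, list the y ∈ F_5 with f(x, y) ≡ 0 and those with g(x, y) ≡ 0 (mod 5); the common zeros in that column are the intersection.
  x = 0: f ≡ 0 at y ∈ ∅; g ≡ 0 at y ∈ {3}; common: ∅.
  x = 1: f ≡ 0 at y ∈ {0, 1}; g ≡ 0 at y ∈ {4}; common: ∅.
  x = 2: f ≡ 0 at y ∈ ∅; g ≡ 0 at y ∈ {0}; common: ∅.
  x = 3: f ≡ 0 at y ∈ {2}; g ≡ 0 at y ∈ {1}; common: ∅.
  x = 4: f ≡ 0 at y ∈ {4}; g ≡ 0 at y ∈ {2}; common: ∅.
Collecting: common zeros = ∅, so the count is 0.
Comparison with the Bézout bound: 0 ≤ 2 = deg(f)·deg(g), as expected for curves with no common component (the affine F_5-count falls short of the bound because intersections may lie at infinity, over extension fields, or carry multiplicity).


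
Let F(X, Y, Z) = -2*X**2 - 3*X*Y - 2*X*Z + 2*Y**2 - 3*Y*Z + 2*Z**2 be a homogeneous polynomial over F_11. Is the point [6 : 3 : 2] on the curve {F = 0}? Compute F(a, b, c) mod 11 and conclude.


F(6,3,2) ≡ 1 (mod 11); P is NOT on the curve.

Evaluate F(6, 3, 2) term-by-term (mod 11).
  -2*X**2 ↦ -2·36·1·1 = -72
  -3*X*Y ↦ -3·6·3·1 = -54
  -2*X*Z ↦ -2·6·1·2 = -24
  2*Y**2 ↦ 2·1·9·1 = 18
  -3*Y*Z ↦ -3·1·3·2 = -18
  2*Z**2 ↦ 2·1·1·4 = 8
Sum: F(6, 3, 2) = (-72) + (-54) + (-24) + (18) + (-18) + (8) = -142.
Reducing mod 11: -142 ≡ 1 (mod 11).
Since F(a, b, c) ≡ 1 ≠ 0 (mod 11), P does NOT lie on the curve.


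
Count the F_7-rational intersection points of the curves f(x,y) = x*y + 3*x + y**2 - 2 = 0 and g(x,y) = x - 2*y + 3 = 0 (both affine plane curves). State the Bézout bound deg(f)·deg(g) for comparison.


Common zeros: {(1, 2), (5, 4)}; count = 2; Bézout bound = 2.

deg(f) = 2, deg(g) = 1, so Bézout bound = 2.
Scan x ∈ F_7. For each x, list the y ∈ F_7 with f(x, y) ≡ 0 and those with g(x, y) ≡ 0 (mod 7); the common zeros in that column are the intersection.
  x = 0: f ≡ 0 at y ∈ {3, 4}; g ≡ 0 at y ∈ {5}; common: ∅.
  x = 1: f ≡ 0 at y ∈ {2, 4}; g ≡ 0 at y ∈ {2}; common: {2}.
  x = 2: f ≡ 0 at y ∈ {1, 4}; g ≡ 0 at y ∈ {6}; common: ∅.
  x = 3: f ≡ 0 at y ∈ {0, 4}; g ≡ 0 at y ∈ {3}; common: ∅.
  x = 4: f ≡ 0 at y ∈ {4, 6}; g ≡ 0 at y ∈ {0}; common: ∅.
  x = 5: f ≡ 0 at y ∈ {4, 5}; g ≡ 0 at y ∈ {4}; common: {4}.
  x = 6: f ≡ 0 at y ∈ {4}; g ≡ 0 at y ∈ {1}; common: ∅.
Collecting: common zeros = {(1, 2), (5, 4)}, so the count is 2.
Comparison with the Bézout bound: 2 ≤ 2 = deg(f)·deg(g), as expected for curves with no common component (the bound is attained).


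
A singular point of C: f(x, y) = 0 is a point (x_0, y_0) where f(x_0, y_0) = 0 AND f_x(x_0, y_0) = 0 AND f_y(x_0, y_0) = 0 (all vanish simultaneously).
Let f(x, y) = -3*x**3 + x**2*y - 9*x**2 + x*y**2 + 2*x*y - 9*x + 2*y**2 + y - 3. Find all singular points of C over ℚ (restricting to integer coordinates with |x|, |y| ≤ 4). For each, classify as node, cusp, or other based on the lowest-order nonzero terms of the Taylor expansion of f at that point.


Singular points: {(-1, 0)}; classification: cusp.

Compute partial derivatives:
  f_x = -9*x**2 + 2*x*y - 18*x + y**2 + 2*y - 9.
  f_y = x**2 + 2*x*y + 2*x + 4*y + 1.
Scan x_0 ∈ {−4, ..., 4}. For each x_0, f_y(x_0, y) is a polynomial in y; find its integer roots y ∈ {−4, ..., 4}, then test f_x and f at those candidates.
  x = -4: f_y(-4, y) = 9 - 4*y; no integer root y with |y| ≤ 4.
  x = -3: f_y(-3, y) = 4 - 2*y; vanishes at y ∈ {2}. (-3, 2): f_x = -40 ≠ 0.
  x = -2: f_y(-2, y) = 1; no integer root y with |y| ≤ 4.
  x = -1: f_y(-1, y) = 2*y; vanishes at y ∈ {0}. (-1, 0): f_x = 0, f = 0 — SINGULAR.
  x = 0: f_y(0, y) = 4*y + 1; no integer root y with |y| ≤ 4.
  x = 1: f_y(1, y) = 6*y + 4; no integer root y with |y| ≤ 4.
  x = 2: f_y(2, y) = 8*y + 9; no integer root y with |y| ≤ 4.
  x = 3: f_y(3, y) = 10*y + 16; no integer root y with |y| ≤ 4.
  x = 4: f_y(4, y) = 12*y + 25; no integer root y with |y| ≤ 4.
Only singular point on the grid: (-1, 0).
Classify: substitute x = -1 + u, y = 0 + v and expand: f = -3*u**3 + u**2*v + u*v**2 + v**2.
No constant or linear terms (consistent with a singular point). Quadratic part: v**2. Cubic part: -3*u**3 + u**2*v + u*v**2.
The quadratic part v**2 is a perfect square, so there is a single (double) tangent line v = 0, i.e. y = 0. Restricting the cubic part to that line (v = 0) leaves -3*u**3 ≠ 0, so f is not divisible by v and the branch is v² ≈ 3*u**3 to lowest order — this is a cusp.
Classification: cusp.


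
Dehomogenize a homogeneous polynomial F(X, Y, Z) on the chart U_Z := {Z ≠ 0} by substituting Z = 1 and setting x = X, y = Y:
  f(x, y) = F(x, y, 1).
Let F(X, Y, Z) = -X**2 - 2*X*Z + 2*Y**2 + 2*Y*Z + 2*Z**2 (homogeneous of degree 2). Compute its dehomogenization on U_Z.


f(x, y) = -x**2 - 2*x + 2*y**2 + 2*y + 2

On U_Z we set Z = 1. Each monomial c·X^i·Y^j·Z^k in F becomes c·x^i·y^j·1^k = c·x^i·y^j.
Substituting Z = 1: F(X, Y, 1) = -x**2 - 2*x + 2*y**2 + 2*y + 2.
Note: deg(f) ≤ deg(F) = 2; strict inequality happens when F is divisible by Z (lost terms).


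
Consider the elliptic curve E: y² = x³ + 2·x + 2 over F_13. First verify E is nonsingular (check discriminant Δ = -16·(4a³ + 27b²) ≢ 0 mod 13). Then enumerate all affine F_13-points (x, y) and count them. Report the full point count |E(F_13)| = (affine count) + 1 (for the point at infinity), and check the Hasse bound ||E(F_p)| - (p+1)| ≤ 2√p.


Affine points = {(2, 1), (2, 12), (3, 3), (3, 10), (4, 3), (4, 10), (6, 3), (6, 10), (8, 6), (8, 7), (11, 4), (11, 9), (12, 5), (12, 8)}; affine count = 14; |E(F_13)| = 15.

Discriminant check: Δ ∝ 4a³ + 27b² = 4·2³ + 27·2² = 4·8 + 27·4 ≡ 10 (mod 13). Nonzero ⇒ E is nonsingular.
For each x ∈ F_13, compute rhs = x³ + 2·x + 2 mod 13, then count y ∈ F_13 with y² ≡ rhs.
  x = 0: rhs = 2, matching y values: none (0 points).
  x = 1: rhs = 5, matching y values: none (0 points).
  x = 2: rhs = 1, matching y values: 1, 12 (2 points).
  x = 3: rhs = 9, matching y values: 3, 10 (2 points).
  x = 4: rhs = 9, matching y values: 3, 10 (2 points).
  x = 5: rhs = 7, matching y values: none (0 points).
  x = 6: rhs = 9, matching y values: 3, 10 (2 points).
  x = 7: rhs = 8, matching y values: none (0 points).
  x = 8: rhs = 10, matching y values: 6, 7 (2 points).
  x = 9: rhs = 8, matching y values: none (0 points).
  x = 10: rhs = 8, matching y values: none (0 points).
  x = 11: rhs = 3, matching y values: 4, 9 (2 points).
  x = 12: rhs = 12, matching y values: 5, 8 (2 points).
Total affine count: 14.
Full point count |E(F_13)| = 14 + 1 = 15.
Hasse bound: |15 − (13+1)| = |1| = 1 ≤ 2√13 ≈ 7.2111 ✓.


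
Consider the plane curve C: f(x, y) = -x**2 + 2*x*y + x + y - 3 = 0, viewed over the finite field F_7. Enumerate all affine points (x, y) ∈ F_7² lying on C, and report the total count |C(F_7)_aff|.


Affine F_7-points: {(0, 3), (1, 1), (2, 1), (4, 4), (5, 4), (6, 2)}; count = 6.

For each of the 49 pairs (x, y) ∈ F_7², evaluate f(x, y) mod 7. Record the zeros.
  x = 0: [0↦4, 1↦5, 2↦6, 3↦0, 4↦1, 5↦2, 6↦3]  zeros at y ∈ {3}
  x = 1: [0↦4, 1↦0, 2↦3, 3↦6, 4↦2, 5↦5, 6↦1]  zeros at y ∈ {1}
  x = 2: [0↦2, 1↦0, 2↦5, 3↦3, 4↦1, 5↦6, 6↦4]  zeros at y ∈ {1}
  x = 3: [0↦5, 1↦5, 2↦5, 3↦5, 4↦5, 5↦5, 6↦5]  zeros at y ∈ ∅
  x = 4: [0↦6, 1↦1, 2↦3, 3↦5, 4↦0, 5↦2, 6↦4]  zeros at y ∈ {4}
  x = 5: [0↦5, 1↦2, 2↦6, 3↦3, 4↦0, 5↦4, 6↦1]  zeros at y ∈ {4}
  x = 6: [0↦2, 1↦1, 2↦0, 3↦6, 4↦5, 5↦4, 6↦3]  zeros at y ∈ {2}
Collecting zeros: affine points = {(0, 3), (1, 1), (2, 1), (4, 4), (5, 4), (6, 2)}.
Total count |C(F_7)_aff| = 6.


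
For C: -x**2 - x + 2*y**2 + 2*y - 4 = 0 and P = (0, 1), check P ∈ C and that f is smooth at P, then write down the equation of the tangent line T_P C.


Tangent line at P: -x + 6*y - 6 = 0.

Step 1: f(0, 1) = 0, so P lies on C.
Step 2: partial derivatives
  f_x(x, y) = -2*x - 1, f_y(x, y) = 4*y + 2.
  f_x(P) = -1, f_y(P) = 6 (gradient nonzero, so P is smooth).
Step 3: tangent line at P: -1·(x − 0) + 6·(y − 1) = 0.
Expanding: -x + 6*y - 6 = 0.


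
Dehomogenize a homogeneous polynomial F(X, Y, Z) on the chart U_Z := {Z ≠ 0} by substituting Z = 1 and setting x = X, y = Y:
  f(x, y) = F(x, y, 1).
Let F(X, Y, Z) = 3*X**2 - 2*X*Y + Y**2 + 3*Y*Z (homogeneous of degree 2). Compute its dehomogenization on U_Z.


f(x, y) = 3*x**2 - 2*x*y + y**2 + 3*y

On U_Z we set Z = 1. Each monomial c·X^i·Y^j·Z^k in F becomes c·x^i·y^j·1^k = c·x^i·y^j.
Substituting Z = 1: F(X, Y, 1) = 3*x**2 - 2*x*y + y**2 + 3*y.
Note: deg(f) ≤ deg(F) = 2; strict inequality happens when F is divisible by Z (lost terms).


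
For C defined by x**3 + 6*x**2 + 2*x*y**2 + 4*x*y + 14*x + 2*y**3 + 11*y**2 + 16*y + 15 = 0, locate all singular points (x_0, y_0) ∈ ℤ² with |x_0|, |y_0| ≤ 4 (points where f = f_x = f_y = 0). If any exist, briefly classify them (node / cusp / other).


Singular points: {(-2, -1)}; classification: cusp.

Compute partial derivatives:
  f_x = 3*x**2 + 12*x + 2*y**2 + 4*y + 14.
  f_y = 4*x*y + 4*x + 6*y**2 + 22*y + 16.
Scan x_0 ∈ {−4, ..., 4}. For each x_0, f_y(x_0, y) is a polynomial in y; find its integer roots y ∈ {−4, ..., 4}, then test f_x and f at those candidates.
  x = -4: f_y(-4, y) = 6*y**2 + 6*y; vanishes at y ∈ {-1, 0}. (-4, -1): f_x = 12 ≠ 0; (-4, 0): f_x = 14 ≠ 0.
  x = -3: f_y(-3, y) = 6*y**2 + 10*y + 4; vanishes at y ∈ {-1}. (-3, -1): f_x = 3 ≠ 0.
  x = -2: f_y(-2, y) = 6*y**2 + 14*y + 8; vanishes at y ∈ {-1}. (-2, -1): f_x = 0, f = 0 — SINGULAR.
  x = -1: f_y(-1, y) = 6*y**2 + 18*y + 12; vanishes at y ∈ {-2, -1}. (-1, -2): f_x = 5 ≠ 0; (-1, -1): f_x = 3 ≠ 0.
  x = 0: f_y(0, y) = 6*y**2 + 22*y + 16; vanishes at y ∈ {-1}. (0, -1): f_x = 12 ≠ 0.
  x = 1: f_y(1, y) = 6*y**2 + 26*y + 20; vanishes at y ∈ {-1}. (1, -1): f_x = 27 ≠ 0.
  x = 2: f_y(2, y) = 6*y**2 + 30*y + 24; vanishes at y ∈ {-4, -1}. (2, -4): f_x = 66 ≠ 0; (2, -1): f_x = 48 ≠ 0.
  x = 3: f_y(3, y) = 6*y**2 + 34*y + 28; vanishes at y ∈ {-1}. (3, -1): f_x = 75 ≠ 0.
  x = 4: f_y(4, y) = 6*y**2 + 38*y + 32; vanishes at y ∈ {-1}. (4, -1): f_x = 108 ≠ 0.
Only singular point on the grid: (-2, -1).
Classify: substitute x = -2 + u, y = -1 + v and expand: f = u**3 + 2*u*v**2 + 2*v**3 + v**2.
No constant or linear terms (consistent with a singular point). Quadratic part: v**2. Cubic part: u**3 + 2*u*v**2 + 2*v**3.
The quadratic part v**2 is a perfect square, so there is a single (double) tangent line v = 0, i.e. y = -1. Restricting the cubic part to that line (v = 0) leaves u**3 ≠ 0, so f is not divisible by v and the branch is v² ≈ -u**3 to lowest order — this is a cusp.
Classification: cusp.


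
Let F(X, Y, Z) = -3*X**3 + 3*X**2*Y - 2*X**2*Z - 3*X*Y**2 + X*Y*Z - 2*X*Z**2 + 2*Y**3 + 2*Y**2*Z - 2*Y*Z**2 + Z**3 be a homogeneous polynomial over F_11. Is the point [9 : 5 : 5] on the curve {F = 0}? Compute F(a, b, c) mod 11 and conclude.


F(9,5,5) ≡ 3 (mod 11); P is NOT on the curve.

Evaluate F(9, 5, 5) term-by-term (mod 11).
  -3*X**3 ↦ -3·729·1·1 = -2187
  3*X**2*Y ↦ 3·81·5·1 = 1215
  -2*X**2*Z ↦ -2·81·1·5 = -810
  -3*X*Y**2 ↦ -3·9·25·1 = -675
  X*Y*Z ↦ 1·9·5·5 = 225
  -2*X*Z**2 ↦ -2·9·1·25 = -450
  2*Y**3 ↦ 2·1·125·1 = 250
  2*Y**2*Z ↦ 2·1·25·5 = 250
  -2*Y*Z**2 ↦ -2·1·5·25 = -250
  Z**3 ↦ 1·1·1·125 = 125
Sum: F(9, 5, 5) = (-2187) + (1215) + (-810) + (-675) + (225) + (-450) + (250) + (250) + (-250) + (125) = -2307.
Reducing mod 11: -2307 ≡ 3 (mod 11).
Since F(a, b, c) ≡ 3 ≠ 0 (mod 11), P does NOT lie on the curve.


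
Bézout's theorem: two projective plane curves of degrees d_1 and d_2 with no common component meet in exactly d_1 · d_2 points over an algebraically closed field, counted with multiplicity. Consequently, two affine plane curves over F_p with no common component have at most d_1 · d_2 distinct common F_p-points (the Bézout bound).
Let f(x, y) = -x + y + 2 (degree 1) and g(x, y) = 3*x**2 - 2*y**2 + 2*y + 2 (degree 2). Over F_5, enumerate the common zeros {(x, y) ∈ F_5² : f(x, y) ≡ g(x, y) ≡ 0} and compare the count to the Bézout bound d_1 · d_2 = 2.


Common zeros: {(0, 3)}; count = 1; Bézout bound = 2.

deg(f) = 1, deg(g) = 2, so Bézout bound = 2.
Scan x ∈ F_5. For each x, list the y ∈ F_5 with f(x, y) ≡ 0 and those with g(x, y) ≡ 0 (mod 5); the common zeros in that column are the intersection.
  x = 0: f ≡ 0 at y ∈ {3}; g ≡ 0 at y ∈ {3}; common: {3}.
  x = 1: f ≡ 0 at y ∈ {4}; g ≡ 0 at y ∈ {0, 1}; common: ∅.
  x = 2: f ≡ 0 at y ∈ {0}; g ≡ 0 at y ∈ {2, 4}; common: ∅.
  x = 3: f ≡ 0 at y ∈ {1}; g ≡ 0 at y ∈ {2, 4}; common: ∅.
  x = 4: f ≡ 0 at y ∈ {2}; g ≡ 0 at y ∈ {0, 1}; common: ∅.
Collecting: common zeros = {(0, 3)}, so the count is 1.
Comparison with the Bézout bound: 1 ≤ 2 = deg(f)·deg(g), as expected for curves with no common component (the affine F_5-count falls short of the bound because intersections may lie at infinity, over extension fields, or carry multiplicity).


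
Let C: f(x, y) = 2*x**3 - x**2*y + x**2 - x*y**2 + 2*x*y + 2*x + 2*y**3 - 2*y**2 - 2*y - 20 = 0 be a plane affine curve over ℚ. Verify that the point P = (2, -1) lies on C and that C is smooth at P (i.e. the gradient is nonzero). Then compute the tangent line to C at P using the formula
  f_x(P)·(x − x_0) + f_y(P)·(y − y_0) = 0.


Tangent line at P: 31*x + 12*y - 50 = 0.

Step 1: f(2, -1) = 0, so P lies on C.
Step 2: partial derivatives
  f_x(x, y) = 6*x**2 - 2*x*y + 2*x - y**2 + 2*y + 2, f_y(x, y) = -x**2 - 2*x*y + 2*x + 6*y**2 - 4*y - 2.
  f_x(P) = 31, f_y(P) = 12 (gradient nonzero, so P is smooth).
Step 3: tangent line at P: 31·(x − 2) + 12·(y − -1) = 0.
Expanding: 31*x + 12*y - 50 = 0.


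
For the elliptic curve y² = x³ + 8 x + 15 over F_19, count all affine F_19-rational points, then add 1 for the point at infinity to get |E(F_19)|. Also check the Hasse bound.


Affine points = {(1, 9), (1, 10), (2, 1), (2, 18), (3, 3), (3, 16), (4, 4), (4, 15), (5, 3), (5, 16), (11, 3), (11, 16), (13, 6), (13, 13), (18, 5), (18, 14)}; affine count = 16; |E(F_19)| = 17.

Discriminant check: Δ ∝ 4a³ + 27b² = 4·8³ + 27·15² = 4·512 + 27·225 ≡ 10 (mod 19). Nonzero ⇒ E is nonsingular.
For each x ∈ F_19, compute rhs = x³ + 8·x + 15 mod 19, then count y ∈ F_19 with y² ≡ rhs.
  x = 0: rhs = 15, matching y values: none (0 points).
  x = 1: rhs = 5, matching y values: 9, 10 (2 points).
  x = 2: rhs = 1, matching y values: 1, 18 (2 points).
  x = 3: rhs = 9, matching y values: 3, 16 (2 points).
  x = 4: rhs = 16, matching y values: 4, 15 (2 points).
  x = 5: rhs = 9, matching y values: 3, 16 (2 points).
  x = 6: rhs = 13, matching y values: none (0 points).
  x = 7: rhs = 15, matching y values: none (0 points).
  x = 8: rhs = 2, matching y values: none (0 points).
  x = 9: rhs = 18, matching y values: none (0 points).
  x = 10: rhs = 12, matching y values: none (0 points).
  x = 11: rhs = 9, matching y values: 3, 16 (2 points).
  x = 12: rhs = 15, matching y values: none (0 points).
  x = 13: rhs = 17, matching y values: 6, 13 (2 points).
  x = 14: rhs = 2, matching y values: none (0 points).
  x = 15: rhs = 14, matching y values: none (0 points).
  x = 16: rhs = 2, matching y values: none (0 points).
  x = 17: rhs = 10, matching y values: none (0 points).
  x = 18: rhs = 6, matching y values: 5, 14 (2 points).
Total affine count: 16.
Full point count |E(F_19)| = 16 + 1 = 17.
Hasse bound: |17 − (19+1)| = |-3| = 3 ≤ 2√19 ≈ 8.7178 ✓.


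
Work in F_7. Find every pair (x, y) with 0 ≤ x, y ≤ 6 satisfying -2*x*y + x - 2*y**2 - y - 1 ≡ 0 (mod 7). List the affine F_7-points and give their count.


Affine F_7-points: {(0, 5), (1, 0), (1, 2), (3, 1), (3, 6), (4, 3)}; count = 6.

For each of the 49 pairs (x, y) ∈ F_7², evaluate f(x, y) mod 7. Record the zeros.
  x = 0: [0↦6, 1↦3, 2↦3, 3↦6, 4↦5, 5↦0, 6↦5]  zeros at y ∈ {5}
  x = 1: [0↦0, 1↦2, 2↦0, 3↦1, 4↦5, 5↦5, 6↦1]  zeros at y ∈ {0, 2}
  x = 2: [0↦1, 1↦1, 2↦4, 3↦3, 4↦5, 5↦3, 6↦4]  zeros at y ∈ ∅
  x = 3: [0↦2, 1↦0, 2↦1, 3↦5, 4↦5, 5↦1, 6↦0]  zeros at y ∈ {1, 6}
  x = 4: [0↦3, 1↦6, 2↦5, 3↦0, 4↦5, 5↦6, 6↦3]  zeros at y ∈ {3}
  x = 5: [0↦4, 1↦5, 2↦2, 3↦2, 4↦5, 5↦4, 6↦6]  zeros at y ∈ ∅
  x = 6: [0↦5, 1↦4, 2↦6, 3↦4, 4↦5, 5↦2, 6↦2]  zeros at y ∈ ∅
Collecting zeros: affine points = {(0, 5), (1, 0), (1, 2), (3, 1), (3, 6), (4, 3)}.
Total count |C(F_7)_aff| = 6.


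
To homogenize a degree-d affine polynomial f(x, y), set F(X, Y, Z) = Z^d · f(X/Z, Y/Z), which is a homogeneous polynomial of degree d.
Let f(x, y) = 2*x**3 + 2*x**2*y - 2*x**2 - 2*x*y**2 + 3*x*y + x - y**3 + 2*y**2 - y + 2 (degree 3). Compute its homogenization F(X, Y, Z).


F(X, Y, Z) = 2*X**3 + 2*X**2*Y - 2*X**2*Z - 2*X*Y**2 + 3*X*Y*Z + X*Z**2 - Y**3 + 2*Y**2*Z - Y*Z**2 + 2*Z**3

deg(f) = 3.
Substitute x = X/Z, y = Y/Z into f, then multiply by Z^3.
  monomial 2·x^3·y^0 ↦ 2·X^3·Y^0·Z^0.
  monomial 2·x^2·y^1 ↦ 2·X^2·Y^1·Z^0.
  monomial -2·x^2·y^0 ↦ -2·X^2·Y^0·Z^1.
  monomial -2·x^1·y^2 ↦ -2·X^1·Y^2·Z^0.
  monomial 3·x^1·y^1 ↦ 3·X^1·Y^1·Z^1.
  monomial 1·x^1·y^0 ↦ 1·X^1·Y^0·Z^2.
  monomial -1·x^0·y^3 ↦ -1·X^0·Y^3·Z^0.
  monomial 2·x^0·y^2 ↦ 2·X^0·Y^2·Z^1.
  monomial -1·x^0·y^1 ↦ -1·X^0·Y^1·Z^2.
  monomial 2·x^0·y^0 ↦ 2·X^0·Y^0·Z^3.
Collecting: F(X, Y, Z) = 2*X**3 + 2*X**2*Y - 2*X**2*Z - 2*X*Y**2 + 3*X*Y*Z + X*Z**2 - Y**3 + 2*Y**2*Z - Y*Z**2 + 2*Z**3.
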